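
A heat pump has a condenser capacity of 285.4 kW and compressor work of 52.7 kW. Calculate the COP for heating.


COP_hp = Q_cond / W
COP_hp = 285.4 / 52.7
COP_hp = 5.416

5.416


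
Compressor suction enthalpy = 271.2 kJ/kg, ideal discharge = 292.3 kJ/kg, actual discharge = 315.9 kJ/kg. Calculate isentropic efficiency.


dh_ideal = 292.3 - 271.2 = 21.1 kJ/kg
dh_actual = 315.9 - 271.2 = 44.7 kJ/kg
eta_s = dh_ideal / dh_actual = 21.1 / 44.7
eta_s = 0.472

0.472


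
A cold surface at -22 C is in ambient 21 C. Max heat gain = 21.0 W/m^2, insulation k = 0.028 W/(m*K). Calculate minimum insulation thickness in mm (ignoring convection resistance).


dT = 21 - (-22) = 43 K
thickness = k * dT / q_max * 1000
thickness = 0.028 * 43 / 21.0 * 1000
thickness = 57.3 mm

57.3


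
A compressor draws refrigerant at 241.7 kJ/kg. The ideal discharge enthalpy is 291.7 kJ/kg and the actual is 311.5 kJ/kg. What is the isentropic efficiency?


dh_ideal = 291.7 - 241.7 = 50.0 kJ/kg
dh_actual = 311.5 - 241.7 = 69.8 kJ/kg
eta_s = dh_ideal / dh_actual = 50.0 / 69.8
eta_s = 0.7163

0.7163


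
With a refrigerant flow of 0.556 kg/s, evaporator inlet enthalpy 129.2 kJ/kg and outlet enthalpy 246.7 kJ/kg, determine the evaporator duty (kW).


dh = 246.7 - 129.2 = 117.5 kJ/kg
Q_evap = m_dot * dh = 0.556 * 117.5
Q_evap = 65.33 kW

65.33


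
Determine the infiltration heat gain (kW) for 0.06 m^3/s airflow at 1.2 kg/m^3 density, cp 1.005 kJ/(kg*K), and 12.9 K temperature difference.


Q = V_dot * rho * cp * dT
Q = 0.06 * 1.2 * 1.005 * 12.9
Q = 0.933 kW

0.933


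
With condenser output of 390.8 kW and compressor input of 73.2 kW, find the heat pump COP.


COP_hp = Q_cond / W
COP_hp = 390.8 / 73.2
COP_hp = 5.339

5.339


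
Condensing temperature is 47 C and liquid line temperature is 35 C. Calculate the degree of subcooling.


Subcooling = T_cond - T_liquid
Subcooling = 47 - 35
Subcooling = 12 K

12


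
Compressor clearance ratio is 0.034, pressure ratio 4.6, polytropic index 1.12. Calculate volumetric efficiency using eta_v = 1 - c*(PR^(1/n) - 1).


PR^(1/n) = 4.6^(1/1.12) = 3.90614233
eta_v = 1 - 0.034 * (3.90614233 - 1)
eta_v = 0.9012

0.9012


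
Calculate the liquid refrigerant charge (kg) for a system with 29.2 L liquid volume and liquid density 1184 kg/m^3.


Charge = V * rho / 1000
Charge = 29.2 * 1184 / 1000
Charge = 34.57 kg

34.57


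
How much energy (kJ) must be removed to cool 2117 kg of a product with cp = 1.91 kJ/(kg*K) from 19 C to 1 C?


dT = 19 - (1) = 18 K
Q = m * cp * dT = 2117 * 1.91 * 18
Q = 72782 kJ

72782


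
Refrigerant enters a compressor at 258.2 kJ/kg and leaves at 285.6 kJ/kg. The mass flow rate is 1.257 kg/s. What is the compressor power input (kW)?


dh = 285.6 - 258.2 = 27.4 kJ/kg
W = m_dot * dh = 1.257 * 27.4 = 34.44 kW

34.44


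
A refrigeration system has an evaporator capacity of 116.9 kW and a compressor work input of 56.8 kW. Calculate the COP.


COP = Q_evap / W
COP = 116.9 / 56.8
COP = 2.058

2.058


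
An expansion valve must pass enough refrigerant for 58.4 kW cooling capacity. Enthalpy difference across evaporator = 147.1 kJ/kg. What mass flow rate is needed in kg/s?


m_dot = Q / dh
m_dot = 58.4 / 147.1
m_dot = 0.397 kg/s

0.397


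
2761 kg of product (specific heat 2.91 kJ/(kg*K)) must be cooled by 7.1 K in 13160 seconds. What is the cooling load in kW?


Q = m * cp * dT / t
Q = 2761 * 2.91 * 7.1 / 13160
Q = 4.335 kW

4.335


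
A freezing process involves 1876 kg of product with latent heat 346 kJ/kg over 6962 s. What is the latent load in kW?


Q_lat = m * h_fg / t
Q_lat = 1876 * 346 / 6962
Q_lat = 93.23 kW

93.23


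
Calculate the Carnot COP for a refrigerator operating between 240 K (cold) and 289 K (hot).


dT = 289 - 240 = 49 K
COP_carnot = T_cold / dT = 240 / 49
COP_carnot = 4.898

4.898


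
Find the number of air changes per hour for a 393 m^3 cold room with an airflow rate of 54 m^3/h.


ACH = flow / volume
ACH = 54 / 393
ACH = 0.137

0.137


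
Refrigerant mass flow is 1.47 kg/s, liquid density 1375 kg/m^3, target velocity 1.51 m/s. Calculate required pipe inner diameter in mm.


A = m_dot / (rho * v) = 1.47 / (1375 * 1.51) = 0.0007080072246 m^2
d = sqrt(4*A/pi) * 1000
d = 30.0 mm

30.0


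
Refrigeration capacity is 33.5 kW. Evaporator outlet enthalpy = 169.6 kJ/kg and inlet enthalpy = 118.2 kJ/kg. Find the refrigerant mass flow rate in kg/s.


dh = 169.6 - 118.2 = 51.4 kJ/kg
m_dot = Q / dh = 33.5 / 51.4 = 0.6518 kg/s

0.6518


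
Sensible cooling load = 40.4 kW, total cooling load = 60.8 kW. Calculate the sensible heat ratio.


SHR = Q_sensible / Q_total
SHR = 40.4 / 60.8
SHR = 0.664

0.664


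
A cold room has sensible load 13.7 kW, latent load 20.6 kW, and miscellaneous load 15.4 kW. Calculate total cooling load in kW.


Q_total = Q_s + Q_l + Q_misc
Q_total = 13.7 + 20.6 + 15.4
Q_total = 49.7 kW

49.7


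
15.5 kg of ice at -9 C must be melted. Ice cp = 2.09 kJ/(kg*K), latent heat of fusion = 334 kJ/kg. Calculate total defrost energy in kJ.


Sensible heat = cp * dT = 2.09 * 9 = 18.81 kJ/kg
Total per kg = 18.81 + 334 = 352.81 kJ/kg
Q = m * total = 15.5 * 352.81
Q = 5468.6 kJ

5468.6


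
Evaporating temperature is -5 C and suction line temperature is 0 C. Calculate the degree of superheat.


Superheat = T_suction - T_evap
Superheat = 0 - (-5)
Superheat = 5 K

5


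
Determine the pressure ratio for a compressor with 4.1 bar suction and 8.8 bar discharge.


PR = P_high / P_low
PR = 8.8 / 4.1
PR = 2.146

2.146


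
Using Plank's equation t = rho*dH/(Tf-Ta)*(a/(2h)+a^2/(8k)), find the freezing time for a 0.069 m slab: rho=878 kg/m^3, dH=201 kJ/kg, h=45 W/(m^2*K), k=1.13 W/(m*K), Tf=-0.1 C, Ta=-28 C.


dT = -0.1 - (-28) = 27.9 K
term1 = a/(2h) = 0.069/(2*45) = 0.0007666666667
term2 = a^2/(8k) = 0.069^2/(8*1.13) = 0.000526659292
t = rho*dH*1000/dT * (term1 + term2)
t = 878*201*1000/27.9 * (0.0007666666667 + 0.000526659292)
t = 8181 s

8181


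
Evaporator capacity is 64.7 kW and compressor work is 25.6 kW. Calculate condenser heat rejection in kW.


Q_cond = Q_evap + W
Q_cond = 64.7 + 25.6
Q_cond = 90.3 kW

90.3


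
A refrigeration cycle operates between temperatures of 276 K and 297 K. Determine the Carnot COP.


dT = 297 - 276 = 21 K
COP_carnot = T_cold / dT = 276 / 21
COP_carnot = 13.143

13.143


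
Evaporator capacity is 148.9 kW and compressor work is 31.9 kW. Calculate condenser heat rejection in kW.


Q_cond = Q_evap + W
Q_cond = 148.9 + 31.9
Q_cond = 180.8 kW

180.8


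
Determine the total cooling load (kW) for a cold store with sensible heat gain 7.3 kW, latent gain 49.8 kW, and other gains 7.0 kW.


Q_total = Q_s + Q_l + Q_misc
Q_total = 7.3 + 49.8 + 7.0
Q_total = 64.1 kW

64.1


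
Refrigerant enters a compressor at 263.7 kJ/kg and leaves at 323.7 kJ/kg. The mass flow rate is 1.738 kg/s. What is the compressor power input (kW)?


dh = 323.7 - 263.7 = 60.0 kJ/kg
W = m_dot * dh = 1.738 * 60.0 = 104.28 kW

104.28


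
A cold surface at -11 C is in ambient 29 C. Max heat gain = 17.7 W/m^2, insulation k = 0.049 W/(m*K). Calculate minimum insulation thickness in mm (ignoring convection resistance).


dT = 29 - (-11) = 40 K
thickness = k * dT / q_max * 1000
thickness = 0.049 * 40 / 17.7 * 1000
thickness = 110.7 mm

110.7


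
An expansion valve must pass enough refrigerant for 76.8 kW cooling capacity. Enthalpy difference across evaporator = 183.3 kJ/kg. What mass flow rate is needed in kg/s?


m_dot = Q / dh
m_dot = 76.8 / 183.3
m_dot = 0.419 kg/s

0.419


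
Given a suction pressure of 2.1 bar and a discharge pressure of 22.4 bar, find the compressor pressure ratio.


PR = P_high / P_low
PR = 22.4 / 2.1
PR = 10.667

10.667


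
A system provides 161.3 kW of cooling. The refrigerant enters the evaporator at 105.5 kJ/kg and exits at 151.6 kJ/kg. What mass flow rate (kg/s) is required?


dh = 151.6 - 105.5 = 46.1 kJ/kg
m_dot = Q / dh = 161.3 / 46.1 = 3.4989 kg/s

3.4989


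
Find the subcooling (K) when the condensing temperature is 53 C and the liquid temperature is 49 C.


Subcooling = T_cond - T_liquid
Subcooling = 53 - 49
Subcooling = 4 K

4


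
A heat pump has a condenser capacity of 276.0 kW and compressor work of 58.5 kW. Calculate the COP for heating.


COP_hp = Q_cond / W
COP_hp = 276.0 / 58.5
COP_hp = 4.718

4.718


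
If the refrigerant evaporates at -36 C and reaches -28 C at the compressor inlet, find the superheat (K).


Superheat = T_suction - T_evap
Superheat = -28 - (-36)
Superheat = 8 K

8


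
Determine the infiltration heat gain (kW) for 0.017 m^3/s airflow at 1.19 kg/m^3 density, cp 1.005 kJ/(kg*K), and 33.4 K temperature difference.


Q = V_dot * rho * cp * dT
Q = 0.017 * 1.19 * 1.005 * 33.4
Q = 0.679 kW

0.679


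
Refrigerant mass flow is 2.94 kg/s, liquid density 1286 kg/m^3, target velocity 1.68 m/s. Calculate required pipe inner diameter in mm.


A = m_dot / (rho * v) = 2.94 / (1286 * 1.68) = 0.001360808709 m^2
d = sqrt(4*A/pi) * 1000
d = 41.6 mm

41.6


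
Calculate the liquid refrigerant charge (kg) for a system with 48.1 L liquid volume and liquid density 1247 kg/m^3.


Charge = V * rho / 1000
Charge = 48.1 * 1247 / 1000
Charge = 59.98 kg

59.98


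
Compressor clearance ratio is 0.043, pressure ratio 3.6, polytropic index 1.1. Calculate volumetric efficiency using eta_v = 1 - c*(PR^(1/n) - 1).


PR^(1/n) = 3.6^(1/1.1) = 3.20427326
eta_v = 1 - 0.043 * (3.20427326 - 1)
eta_v = 0.9052

0.9052


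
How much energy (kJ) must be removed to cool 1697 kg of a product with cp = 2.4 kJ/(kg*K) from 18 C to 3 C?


dT = 18 - (3) = 15 K
Q = m * cp * dT = 1697 * 2.4 * 15
Q = 61092 kJ

61092


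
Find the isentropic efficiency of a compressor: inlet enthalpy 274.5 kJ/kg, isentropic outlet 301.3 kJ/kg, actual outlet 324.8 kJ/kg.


dh_ideal = 301.3 - 274.5 = 26.8 kJ/kg
dh_actual = 324.8 - 274.5 = 50.3 kJ/kg
eta_s = dh_ideal / dh_actual = 26.8 / 50.3
eta_s = 0.5328

0.5328


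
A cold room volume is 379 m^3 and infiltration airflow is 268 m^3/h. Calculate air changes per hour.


ACH = flow / volume
ACH = 268 / 379
ACH = 0.707

0.707


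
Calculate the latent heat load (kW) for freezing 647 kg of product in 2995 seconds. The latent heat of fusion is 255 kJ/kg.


Q_lat = m * h_fg / t
Q_lat = 647 * 255 / 2995
Q_lat = 55.09 kW

55.09


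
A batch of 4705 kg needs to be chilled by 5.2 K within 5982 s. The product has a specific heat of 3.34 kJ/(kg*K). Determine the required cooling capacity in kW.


Q = m * cp * dT / t
Q = 4705 * 3.34 * 5.2 / 5982
Q = 13.66 kW

13.66


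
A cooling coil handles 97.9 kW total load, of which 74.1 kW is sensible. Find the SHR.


SHR = Q_sensible / Q_total
SHR = 74.1 / 97.9
SHR = 0.757

0.757


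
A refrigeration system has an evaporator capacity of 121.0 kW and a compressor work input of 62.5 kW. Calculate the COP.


COP = Q_evap / W
COP = 121.0 / 62.5
COP = 1.936

1.936


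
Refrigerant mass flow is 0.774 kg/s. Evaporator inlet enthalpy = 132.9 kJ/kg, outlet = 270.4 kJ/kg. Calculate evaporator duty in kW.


dh = 270.4 - 132.9 = 137.5 kJ/kg
Q_evap = m_dot * dh = 0.774 * 137.5
Q_evap = 106.43 kW

106.43


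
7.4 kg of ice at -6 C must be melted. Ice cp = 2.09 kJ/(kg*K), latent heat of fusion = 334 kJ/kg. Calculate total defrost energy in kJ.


Sensible heat = cp * dT = 2.09 * 6 = 12.54 kJ/kg
Total per kg = 12.54 + 334 = 346.54 kJ/kg
Q = m * total = 7.4 * 346.54
Q = 2564.4 kJ

2564.4


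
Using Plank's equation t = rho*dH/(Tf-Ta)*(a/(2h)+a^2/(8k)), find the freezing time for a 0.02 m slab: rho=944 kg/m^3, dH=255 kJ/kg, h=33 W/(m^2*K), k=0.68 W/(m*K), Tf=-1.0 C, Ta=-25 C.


dT = -1.0 - (-25) = 24.0 K
term1 = a/(2h) = 0.02/(2*33) = 0.000303030303
term2 = a^2/(8k) = 0.02^2/(8*0.68) = 0.00007352941176
t = rho*dH*1000/dT * (term1 + term2)
t = 944*255*1000/24.0 * (0.000303030303 + 0.00007352941176)
t = 3777 s

3777


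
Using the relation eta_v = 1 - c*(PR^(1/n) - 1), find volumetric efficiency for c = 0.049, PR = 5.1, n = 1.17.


PR^(1/n) = 5.1^(1/1.17) = 4.02495319
eta_v = 1 - 0.049 * (4.02495319 - 1)
eta_v = 0.8518

0.8518


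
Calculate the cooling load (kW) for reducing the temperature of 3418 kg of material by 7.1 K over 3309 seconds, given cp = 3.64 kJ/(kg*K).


Q = m * cp * dT / t
Q = 3418 * 3.64 * 7.1 / 3309
Q = 26.695 kW

26.695


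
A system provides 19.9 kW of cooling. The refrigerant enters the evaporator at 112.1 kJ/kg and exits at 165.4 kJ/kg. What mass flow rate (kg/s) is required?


dh = 165.4 - 112.1 = 53.3 kJ/kg
m_dot = Q / dh = 19.9 / 53.3 = 0.3734 kg/s

0.3734


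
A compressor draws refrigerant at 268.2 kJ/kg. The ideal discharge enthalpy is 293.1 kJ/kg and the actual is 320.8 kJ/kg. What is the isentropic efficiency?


dh_ideal = 293.1 - 268.2 = 24.9 kJ/kg
dh_actual = 320.8 - 268.2 = 52.6 kJ/kg
eta_s = dh_ideal / dh_actual = 24.9 / 52.6
eta_s = 0.4734

0.4734


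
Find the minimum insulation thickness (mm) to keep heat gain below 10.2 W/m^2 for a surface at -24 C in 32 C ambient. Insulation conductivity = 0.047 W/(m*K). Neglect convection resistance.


dT = 32 - (-24) = 56 K
thickness = k * dT / q_max * 1000
thickness = 0.047 * 56 / 10.2 * 1000
thickness = 258.0 mm

258.0


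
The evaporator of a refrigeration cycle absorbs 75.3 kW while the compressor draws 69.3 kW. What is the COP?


COP = Q_evap / W
COP = 75.3 / 69.3
COP = 1.087

1.087


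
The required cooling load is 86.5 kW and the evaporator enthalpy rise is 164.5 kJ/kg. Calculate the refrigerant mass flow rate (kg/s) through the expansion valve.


m_dot = Q / dh
m_dot = 86.5 / 164.5
m_dot = 0.5258 kg/s

0.5258


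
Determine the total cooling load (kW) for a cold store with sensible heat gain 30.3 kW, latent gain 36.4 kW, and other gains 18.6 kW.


Q_total = Q_s + Q_l + Q_misc
Q_total = 30.3 + 36.4 + 18.6
Q_total = 85.3 kW

85.3


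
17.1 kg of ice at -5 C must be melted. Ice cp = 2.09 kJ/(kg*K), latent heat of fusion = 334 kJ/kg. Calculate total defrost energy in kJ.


Sensible heat = cp * dT = 2.09 * 5 = 10.45 kJ/kg
Total per kg = 10.45 + 334 = 344.45 kJ/kg
Q = m * total = 17.1 * 344.45
Q = 5890.1 kJ

5890.1


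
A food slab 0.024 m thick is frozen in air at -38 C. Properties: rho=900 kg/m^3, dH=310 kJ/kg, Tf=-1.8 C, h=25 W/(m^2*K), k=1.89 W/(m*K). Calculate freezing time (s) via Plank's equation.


dT = -1.8 - (-38) = 36.2 K
term1 = a/(2h) = 0.024/(2*25) = 0.00048
term2 = a^2/(8k) = 0.024^2/(8*1.89) = 0.0000380952381
t = rho*dH*1000/dT * (term1 + term2)
t = 900*310*1000/36.2 * (0.00048 + 0.0000380952381)
t = 3993 s

3993


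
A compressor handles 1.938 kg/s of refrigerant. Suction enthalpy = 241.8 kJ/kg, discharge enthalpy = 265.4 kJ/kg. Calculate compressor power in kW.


dh = 265.4 - 241.8 = 23.6 kJ/kg
W = m_dot * dh = 1.938 * 23.6 = 45.74 kW

45.74


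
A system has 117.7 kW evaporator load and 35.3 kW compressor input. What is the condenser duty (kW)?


Q_cond = Q_evap + W
Q_cond = 117.7 + 35.3
Q_cond = 153.0 kW

153.0


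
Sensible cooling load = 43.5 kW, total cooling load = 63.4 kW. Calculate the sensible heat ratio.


SHR = Q_sensible / Q_total
SHR = 43.5 / 63.4
SHR = 0.686

0.686


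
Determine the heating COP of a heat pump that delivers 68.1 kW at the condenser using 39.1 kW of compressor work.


COP_hp = Q_cond / W
COP_hp = 68.1 / 39.1
COP_hp = 1.742

1.742


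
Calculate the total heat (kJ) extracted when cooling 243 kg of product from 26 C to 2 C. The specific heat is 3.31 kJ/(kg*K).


dT = 26 - (2) = 24 K
Q = m * cp * dT = 243 * 3.31 * 24
Q = 19304 kJ

19304


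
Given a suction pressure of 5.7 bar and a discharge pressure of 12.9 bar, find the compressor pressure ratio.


PR = P_high / P_low
PR = 12.9 / 5.7
PR = 2.263

2.263


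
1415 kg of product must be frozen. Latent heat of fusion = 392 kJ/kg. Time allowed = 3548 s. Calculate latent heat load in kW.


Q_lat = m * h_fg / t
Q_lat = 1415 * 392 / 3548
Q_lat = 156.34 kW

156.34


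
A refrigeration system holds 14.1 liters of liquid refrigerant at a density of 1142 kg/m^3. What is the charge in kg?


Charge = V * rho / 1000
Charge = 14.1 * 1142 / 1000
Charge = 16.1 kg

16.1


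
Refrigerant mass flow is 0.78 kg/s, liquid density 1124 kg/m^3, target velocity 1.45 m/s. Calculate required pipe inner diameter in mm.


A = m_dot / (rho * v) = 0.78 / (1124 * 1.45) = 0.0004785863296 m^2
d = sqrt(4*A/pi) * 1000
d = 24.7 mm

24.7


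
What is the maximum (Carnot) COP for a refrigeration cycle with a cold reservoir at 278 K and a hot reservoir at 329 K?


dT = 329 - 278 = 51 K
COP_carnot = T_cold / dT = 278 / 51
COP_carnot = 5.451

5.451


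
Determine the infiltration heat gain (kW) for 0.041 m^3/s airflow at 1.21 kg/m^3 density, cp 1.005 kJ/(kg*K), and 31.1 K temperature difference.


Q = V_dot * rho * cp * dT
Q = 0.041 * 1.21 * 1.005 * 31.1
Q = 1.551 kW

1.551


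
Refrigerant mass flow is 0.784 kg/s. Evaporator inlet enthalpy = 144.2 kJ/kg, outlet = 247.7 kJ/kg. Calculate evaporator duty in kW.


dh = 247.7 - 144.2 = 103.5 kJ/kg
Q_evap = m_dot * dh = 0.784 * 103.5
Q_evap = 81.14 kW

81.14


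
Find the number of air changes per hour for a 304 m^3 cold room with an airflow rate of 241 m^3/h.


ACH = flow / volume
ACH = 241 / 304
ACH = 0.793

0.793


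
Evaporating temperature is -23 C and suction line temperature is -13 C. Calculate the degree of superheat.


Superheat = T_suction - T_evap
Superheat = -13 - (-23)
Superheat = 10 K

10


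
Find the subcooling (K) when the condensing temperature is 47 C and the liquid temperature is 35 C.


Subcooling = T_cond - T_liquid
Subcooling = 47 - 35
Subcooling = 12 K

12


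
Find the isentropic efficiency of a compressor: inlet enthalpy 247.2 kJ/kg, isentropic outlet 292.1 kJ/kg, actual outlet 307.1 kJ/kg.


dh_ideal = 292.1 - 247.2 = 44.9 kJ/kg
dh_actual = 307.1 - 247.2 = 59.9 kJ/kg
eta_s = dh_ideal / dh_actual = 44.9 / 59.9
eta_s = 0.7496

0.7496


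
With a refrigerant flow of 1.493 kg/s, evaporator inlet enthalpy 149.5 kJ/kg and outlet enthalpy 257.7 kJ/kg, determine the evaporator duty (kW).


dh = 257.7 - 149.5 = 108.2 kJ/kg
Q_evap = m_dot * dh = 1.493 * 108.2
Q_evap = 161.54 kW

161.54


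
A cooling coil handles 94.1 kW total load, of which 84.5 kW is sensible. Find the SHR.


SHR = Q_sensible / Q_total
SHR = 84.5 / 94.1
SHR = 0.898

0.898


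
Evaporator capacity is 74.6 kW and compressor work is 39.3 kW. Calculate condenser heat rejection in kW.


Q_cond = Q_evap + W
Q_cond = 74.6 + 39.3
Q_cond = 113.9 kW

113.9


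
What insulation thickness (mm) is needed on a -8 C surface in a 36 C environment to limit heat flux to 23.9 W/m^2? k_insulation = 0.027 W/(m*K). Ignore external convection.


dT = 36 - (-8) = 44 K
thickness = k * dT / q_max * 1000
thickness = 0.027 * 44 / 23.9 * 1000
thickness = 49.7 mm

49.7


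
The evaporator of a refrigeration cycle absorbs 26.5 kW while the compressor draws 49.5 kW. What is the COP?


COP = Q_evap / W
COP = 26.5 / 49.5
COP = 0.535

0.535


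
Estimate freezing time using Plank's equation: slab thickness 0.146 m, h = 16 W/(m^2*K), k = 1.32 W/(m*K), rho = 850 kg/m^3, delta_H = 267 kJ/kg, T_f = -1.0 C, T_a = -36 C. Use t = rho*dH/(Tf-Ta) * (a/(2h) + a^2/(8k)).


dT = -1.0 - (-36) = 35.0 K
term1 = a/(2h) = 0.146/(2*16) = 0.0045625
term2 = a^2/(8k) = 0.146^2/(8*1.32) = 0.002018560606
t = rho*dH*1000/dT * (term1 + term2)
t = 850*267*1000/35.0 * (0.0045625 + 0.002018560606)
t = 42673 s

42673


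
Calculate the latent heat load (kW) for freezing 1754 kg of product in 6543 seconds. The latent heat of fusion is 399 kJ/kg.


Q_lat = m * h_fg / t
Q_lat = 1754 * 399 / 6543
Q_lat = 106.96 kW

106.96


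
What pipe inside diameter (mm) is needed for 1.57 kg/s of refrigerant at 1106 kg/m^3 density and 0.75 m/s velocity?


A = m_dot / (rho * v) = 1.57 / (1106 * 0.75) = 0.00189270645 m^2
d = sqrt(4*A/pi) * 1000
d = 49.1 mm

49.1


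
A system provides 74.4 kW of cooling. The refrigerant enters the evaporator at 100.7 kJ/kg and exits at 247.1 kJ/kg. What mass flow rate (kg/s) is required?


dh = 247.1 - 100.7 = 146.4 kJ/kg
m_dot = Q / dh = 74.4 / 146.4 = 0.5082 kg/s

0.5082


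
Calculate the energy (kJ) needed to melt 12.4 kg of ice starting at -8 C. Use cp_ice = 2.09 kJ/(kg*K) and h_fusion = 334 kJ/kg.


Sensible heat = cp * dT = 2.09 * 8 = 16.72 kJ/kg
Total per kg = 16.72 + 334 = 350.72 kJ/kg
Q = m * total = 12.4 * 350.72
Q = 4348.9 kJ

4348.9


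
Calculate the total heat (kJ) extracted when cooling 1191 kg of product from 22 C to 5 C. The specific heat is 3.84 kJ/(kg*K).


dT = 22 - (5) = 17 K
Q = m * cp * dT = 1191 * 3.84 * 17
Q = 77748 kJ

77748


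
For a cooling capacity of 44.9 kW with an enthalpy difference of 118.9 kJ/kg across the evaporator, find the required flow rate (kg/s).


m_dot = Q / dh
m_dot = 44.9 / 118.9
m_dot = 0.3776 kg/s

0.3776


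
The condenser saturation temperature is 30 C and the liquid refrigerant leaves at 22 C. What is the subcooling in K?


Subcooling = T_cond - T_liquid
Subcooling = 30 - 22
Subcooling = 8 K

8


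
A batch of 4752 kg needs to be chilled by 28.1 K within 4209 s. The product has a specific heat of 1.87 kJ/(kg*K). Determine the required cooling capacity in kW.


Q = m * cp * dT / t
Q = 4752 * 1.87 * 28.1 / 4209
Q = 59.326 kW

59.326


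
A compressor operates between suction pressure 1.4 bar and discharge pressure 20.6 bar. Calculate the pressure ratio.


PR = P_high / P_low
PR = 20.6 / 1.4
PR = 14.714

14.714


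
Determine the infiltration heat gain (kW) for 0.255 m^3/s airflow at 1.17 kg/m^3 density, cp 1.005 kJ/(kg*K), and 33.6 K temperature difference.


Q = V_dot * rho * cp * dT
Q = 0.255 * 1.17 * 1.005 * 33.6
Q = 10.075 kW

10.075


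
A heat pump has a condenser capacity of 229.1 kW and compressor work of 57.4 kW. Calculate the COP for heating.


COP_hp = Q_cond / W
COP_hp = 229.1 / 57.4
COP_hp = 3.991

3.991


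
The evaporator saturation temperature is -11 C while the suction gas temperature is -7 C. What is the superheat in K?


Superheat = T_suction - T_evap
Superheat = -7 - (-11)
Superheat = 4 K

4


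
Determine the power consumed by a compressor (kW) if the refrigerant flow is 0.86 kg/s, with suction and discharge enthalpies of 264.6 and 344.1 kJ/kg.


dh = 344.1 - 264.6 = 79.5 kJ/kg
W = m_dot * dh = 0.86 * 79.5 = 68.37 kW

68.37


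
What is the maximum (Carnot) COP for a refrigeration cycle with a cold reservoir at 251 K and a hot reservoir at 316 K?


dT = 316 - 251 = 65 K
COP_carnot = T_cold / dT = 251 / 65
COP_carnot = 3.862

3.862


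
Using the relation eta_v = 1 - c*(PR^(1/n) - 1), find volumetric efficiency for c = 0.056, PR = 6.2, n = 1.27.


PR^(1/n) = 6.2^(1/1.27) = 4.2065927
eta_v = 1 - 0.056 * (4.2065927 - 1)
eta_v = 0.8204

0.8204


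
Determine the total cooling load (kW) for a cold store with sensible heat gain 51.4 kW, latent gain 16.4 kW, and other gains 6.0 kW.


Q_total = Q_s + Q_l + Q_misc
Q_total = 51.4 + 16.4 + 6.0
Q_total = 73.8 kW

73.8


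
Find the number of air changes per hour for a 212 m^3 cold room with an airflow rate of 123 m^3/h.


ACH = flow / volume
ACH = 123 / 212
ACH = 0.58

0.58


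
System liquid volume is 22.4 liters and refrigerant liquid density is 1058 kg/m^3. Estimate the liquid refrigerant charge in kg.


Charge = V * rho / 1000
Charge = 22.4 * 1058 / 1000
Charge = 23.7 kg

23.7


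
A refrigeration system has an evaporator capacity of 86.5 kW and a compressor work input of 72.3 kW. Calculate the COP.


COP = Q_evap / W
COP = 86.5 / 72.3
COP = 1.196

1.196


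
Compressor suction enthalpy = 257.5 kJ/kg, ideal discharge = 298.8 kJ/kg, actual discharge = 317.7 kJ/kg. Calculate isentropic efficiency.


dh_ideal = 298.8 - 257.5 = 41.3 kJ/kg
dh_actual = 317.7 - 257.5 = 60.2 kJ/kg
eta_s = dh_ideal / dh_actual = 41.3 / 60.2
eta_s = 0.686

0.686


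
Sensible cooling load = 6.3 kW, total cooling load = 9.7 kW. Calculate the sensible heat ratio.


SHR = Q_sensible / Q_total
SHR = 6.3 / 9.7
SHR = 0.649

0.649


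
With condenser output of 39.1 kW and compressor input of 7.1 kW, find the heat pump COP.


COP_hp = Q_cond / W
COP_hp = 39.1 / 7.1
COP_hp = 5.507

5.507


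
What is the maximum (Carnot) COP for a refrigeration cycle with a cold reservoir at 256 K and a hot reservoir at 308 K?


dT = 308 - 256 = 52 K
COP_carnot = T_cold / dT = 256 / 52
COP_carnot = 4.923

4.923


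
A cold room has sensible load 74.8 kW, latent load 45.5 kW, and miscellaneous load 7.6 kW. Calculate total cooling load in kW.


Q_total = Q_s + Q_l + Q_misc
Q_total = 74.8 + 45.5 + 7.6
Q_total = 127.9 kW

127.9


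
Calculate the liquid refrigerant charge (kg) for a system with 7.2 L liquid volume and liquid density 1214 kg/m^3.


Charge = V * rho / 1000
Charge = 7.2 * 1214 / 1000
Charge = 8.74 kg

8.74


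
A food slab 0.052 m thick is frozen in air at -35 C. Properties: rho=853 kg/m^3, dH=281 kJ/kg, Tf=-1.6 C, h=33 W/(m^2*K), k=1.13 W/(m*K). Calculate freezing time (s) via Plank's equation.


dT = -1.6 - (-35) = 33.4 K
term1 = a/(2h) = 0.052/(2*33) = 0.0007878787879
term2 = a^2/(8k) = 0.052^2/(8*1.13) = 0.0002991150442
t = rho*dH*1000/dT * (term1 + term2)
t = 853*281*1000/33.4 * (0.0007878787879 + 0.0002991150442)
t = 7801 s

7801


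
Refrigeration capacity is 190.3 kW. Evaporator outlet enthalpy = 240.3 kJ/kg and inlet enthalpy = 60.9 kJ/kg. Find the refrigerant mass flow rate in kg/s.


dh = 240.3 - 60.9 = 179.4 kJ/kg
m_dot = Q / dh = 190.3 / 179.4 = 1.0608 kg/s

1.0608


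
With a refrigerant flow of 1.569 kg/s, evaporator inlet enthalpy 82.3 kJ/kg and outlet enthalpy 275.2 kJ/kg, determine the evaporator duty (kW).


dh = 275.2 - 82.3 = 192.9 kJ/kg
Q_evap = m_dot * dh = 1.569 * 192.9
Q_evap = 302.66 kW

302.66


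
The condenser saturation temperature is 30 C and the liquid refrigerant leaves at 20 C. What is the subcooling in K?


Subcooling = T_cond - T_liquid
Subcooling = 30 - 20
Subcooling = 10 K

10


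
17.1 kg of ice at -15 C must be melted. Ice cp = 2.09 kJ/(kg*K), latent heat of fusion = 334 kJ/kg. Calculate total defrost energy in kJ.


Sensible heat = cp * dT = 2.09 * 15 = 31.35 kJ/kg
Total per kg = 31.35 + 334 = 365.35 kJ/kg
Q = m * total = 17.1 * 365.35
Q = 6247.5 kJ

6247.5


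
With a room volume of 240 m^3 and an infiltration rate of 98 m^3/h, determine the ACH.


ACH = flow / volume
ACH = 98 / 240
ACH = 0.408

0.408


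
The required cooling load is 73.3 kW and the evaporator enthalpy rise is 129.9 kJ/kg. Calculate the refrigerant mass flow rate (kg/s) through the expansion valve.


m_dot = Q / dh
m_dot = 73.3 / 129.9
m_dot = 0.5643 kg/s

0.5643


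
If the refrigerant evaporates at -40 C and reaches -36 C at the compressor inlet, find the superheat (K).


Superheat = T_suction - T_evap
Superheat = -36 - (-40)
Superheat = 4 K

4


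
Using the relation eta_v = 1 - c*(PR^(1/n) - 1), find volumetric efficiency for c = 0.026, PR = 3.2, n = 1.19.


PR^(1/n) = 3.2^(1/1.19) = 2.65763773
eta_v = 1 - 0.026 * (2.65763773 - 1)
eta_v = 0.9569

0.9569


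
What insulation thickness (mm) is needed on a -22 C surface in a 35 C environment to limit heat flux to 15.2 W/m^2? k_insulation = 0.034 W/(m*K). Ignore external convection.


dT = 35 - (-22) = 57 K
thickness = k * dT / q_max * 1000
thickness = 0.034 * 57 / 15.2 * 1000
thickness = 127.5 mm

127.5


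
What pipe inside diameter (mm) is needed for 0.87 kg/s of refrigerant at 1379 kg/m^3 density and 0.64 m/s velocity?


A = m_dot / (rho * v) = 0.87 / (1379 * 0.64) = 0.000985768673 m^2
d = sqrt(4*A/pi) * 1000
d = 35.4 mm

35.4


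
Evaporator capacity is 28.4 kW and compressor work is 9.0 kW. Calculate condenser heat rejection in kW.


Q_cond = Q_evap + W
Q_cond = 28.4 + 9.0
Q_cond = 37.4 kW

37.4


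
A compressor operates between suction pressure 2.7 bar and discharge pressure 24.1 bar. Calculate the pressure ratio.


PR = P_high / P_low
PR = 24.1 / 2.7
PR = 8.926

8.926


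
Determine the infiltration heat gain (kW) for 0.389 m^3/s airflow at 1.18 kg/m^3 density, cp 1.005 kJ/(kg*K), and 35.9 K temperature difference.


Q = V_dot * rho * cp * dT
Q = 0.389 * 1.18 * 1.005 * 35.9
Q = 16.561 kW

16.561


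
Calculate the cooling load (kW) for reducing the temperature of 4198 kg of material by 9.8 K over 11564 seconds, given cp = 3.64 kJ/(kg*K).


Q = m * cp * dT / t
Q = 4198 * 3.64 * 9.8 / 11564
Q = 12.95 kW

12.95


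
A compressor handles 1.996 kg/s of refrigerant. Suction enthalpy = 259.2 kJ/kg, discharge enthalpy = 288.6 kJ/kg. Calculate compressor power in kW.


dh = 288.6 - 259.2 = 29.4 kJ/kg
W = m_dot * dh = 1.996 * 29.4 = 58.68 kW

58.68


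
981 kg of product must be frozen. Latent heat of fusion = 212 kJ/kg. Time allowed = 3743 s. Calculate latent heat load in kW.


Q_lat = m * h_fg / t
Q_lat = 981 * 212 / 3743
Q_lat = 55.56 kW

55.56


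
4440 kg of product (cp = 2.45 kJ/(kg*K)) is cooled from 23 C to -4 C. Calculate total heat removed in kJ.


dT = 23 - (-4) = 27 K
Q = m * cp * dT = 4440 * 2.45 * 27
Q = 293706 kJ

293706


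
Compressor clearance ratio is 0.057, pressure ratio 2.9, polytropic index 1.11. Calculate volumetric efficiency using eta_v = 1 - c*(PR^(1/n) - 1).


PR^(1/n) = 2.9^(1/1.11) = 2.60960498
eta_v = 1 - 0.057 * (2.60960498 - 1)
eta_v = 0.9083

0.9083


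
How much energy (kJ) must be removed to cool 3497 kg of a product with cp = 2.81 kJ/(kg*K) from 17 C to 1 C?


dT = 17 - (1) = 16 K
Q = m * cp * dT = 3497 * 2.81 * 16
Q = 157225 kJ

157225


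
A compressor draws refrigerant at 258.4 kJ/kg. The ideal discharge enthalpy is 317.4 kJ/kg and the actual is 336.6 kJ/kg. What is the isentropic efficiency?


dh_ideal = 317.4 - 258.4 = 59.0 kJ/kg
dh_actual = 336.6 - 258.4 = 78.2 kJ/kg
eta_s = dh_ideal / dh_actual = 59.0 / 78.2
eta_s = 0.7545

0.7545


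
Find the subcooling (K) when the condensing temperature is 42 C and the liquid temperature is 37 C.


Subcooling = T_cond - T_liquid
Subcooling = 42 - 37
Subcooling = 5 K

5


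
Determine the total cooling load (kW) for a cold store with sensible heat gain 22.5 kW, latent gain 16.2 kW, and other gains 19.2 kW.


Q_total = Q_s + Q_l + Q_misc
Q_total = 22.5 + 16.2 + 19.2
Q_total = 57.9 kW

57.9


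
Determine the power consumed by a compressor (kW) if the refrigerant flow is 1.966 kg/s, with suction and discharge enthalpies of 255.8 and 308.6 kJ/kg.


dh = 308.6 - 255.8 = 52.8 kJ/kg
W = m_dot * dh = 1.966 * 52.8 = 103.8 kW

103.8


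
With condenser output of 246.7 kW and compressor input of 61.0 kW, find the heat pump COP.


COP_hp = Q_cond / W
COP_hp = 246.7 / 61.0
COP_hp = 4.044

4.044


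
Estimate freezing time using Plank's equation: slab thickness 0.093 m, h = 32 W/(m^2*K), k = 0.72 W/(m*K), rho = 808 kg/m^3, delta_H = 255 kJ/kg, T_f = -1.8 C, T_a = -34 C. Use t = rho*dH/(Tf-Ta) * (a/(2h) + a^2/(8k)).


dT = -1.8 - (-34) = 32.2 K
term1 = a/(2h) = 0.093/(2*32) = 0.001453125
term2 = a^2/(8k) = 0.093^2/(8*0.72) = 0.0015015625
t = rho*dH*1000/dT * (term1 + term2)
t = 808*255*1000/32.2 * (0.001453125 + 0.0015015625)
t = 18906 s

18906


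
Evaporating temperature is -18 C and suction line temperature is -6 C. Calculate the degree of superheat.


Superheat = T_suction - T_evap
Superheat = -6 - (-18)
Superheat = 12 K

12


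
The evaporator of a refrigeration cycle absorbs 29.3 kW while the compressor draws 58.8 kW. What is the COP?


COP = Q_evap / W
COP = 29.3 / 58.8
COP = 0.498

0.498


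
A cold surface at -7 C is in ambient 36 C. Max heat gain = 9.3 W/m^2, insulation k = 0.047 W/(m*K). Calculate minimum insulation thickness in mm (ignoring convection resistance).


dT = 36 - (-7) = 43 K
thickness = k * dT / q_max * 1000
thickness = 0.047 * 43 / 9.3 * 1000
thickness = 217.3 mm

217.3


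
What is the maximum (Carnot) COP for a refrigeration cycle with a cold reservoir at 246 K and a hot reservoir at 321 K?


dT = 321 - 246 = 75 K
COP_carnot = T_cold / dT = 246 / 75
COP_carnot = 3.28

3.28


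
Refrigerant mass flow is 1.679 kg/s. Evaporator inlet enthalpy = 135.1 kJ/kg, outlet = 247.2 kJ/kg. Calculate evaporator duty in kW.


dh = 247.2 - 135.1 = 112.1 kJ/kg
Q_evap = m_dot * dh = 1.679 * 112.1
Q_evap = 188.22 kW

188.22


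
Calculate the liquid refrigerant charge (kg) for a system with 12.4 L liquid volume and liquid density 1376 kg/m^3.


Charge = V * rho / 1000
Charge = 12.4 * 1376 / 1000
Charge = 17.06 kg

17.06


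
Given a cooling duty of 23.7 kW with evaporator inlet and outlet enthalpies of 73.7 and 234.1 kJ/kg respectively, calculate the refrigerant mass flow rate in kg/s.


dh = 234.1 - 73.7 = 160.4 kJ/kg
m_dot = Q / dh = 23.7 / 160.4 = 0.1478 kg/s

0.1478


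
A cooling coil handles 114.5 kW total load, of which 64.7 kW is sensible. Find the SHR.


SHR = Q_sensible / Q_total
SHR = 64.7 / 114.5
SHR = 0.565

0.565


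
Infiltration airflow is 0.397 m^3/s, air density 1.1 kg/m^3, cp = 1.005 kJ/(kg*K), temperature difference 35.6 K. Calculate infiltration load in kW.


Q = V_dot * rho * cp * dT
Q = 0.397 * 1.1 * 1.005 * 35.6
Q = 15.624 kW

15.624


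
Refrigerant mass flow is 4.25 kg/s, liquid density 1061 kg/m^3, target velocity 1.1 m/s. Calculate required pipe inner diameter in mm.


A = m_dot / (rho * v) = 4.25 / (1061 * 1.1) = 0.003641504584 m^2
d = sqrt(4*A/pi) * 1000
d = 68.1 mm

68.1


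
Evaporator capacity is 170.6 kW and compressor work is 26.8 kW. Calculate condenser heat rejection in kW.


Q_cond = Q_evap + W
Q_cond = 170.6 + 26.8
Q_cond = 197.4 kW

197.4


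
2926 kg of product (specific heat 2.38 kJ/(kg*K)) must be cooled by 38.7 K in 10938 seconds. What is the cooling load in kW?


Q = m * cp * dT / t
Q = 2926 * 2.38 * 38.7 / 10938
Q = 24.639 kW

24.639


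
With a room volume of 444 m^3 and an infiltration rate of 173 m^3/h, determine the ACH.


ACH = flow / volume
ACH = 173 / 444
ACH = 0.39

0.39


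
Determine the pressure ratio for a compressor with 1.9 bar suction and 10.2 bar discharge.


PR = P_high / P_low
PR = 10.2 / 1.9
PR = 5.368

5.368


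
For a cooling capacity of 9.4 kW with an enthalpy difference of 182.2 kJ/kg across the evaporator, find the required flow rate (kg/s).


m_dot = Q / dh
m_dot = 9.4 / 182.2
m_dot = 0.0516 kg/s

0.0516


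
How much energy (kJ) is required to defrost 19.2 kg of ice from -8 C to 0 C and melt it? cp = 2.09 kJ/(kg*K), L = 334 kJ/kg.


Sensible heat = cp * dT = 2.09 * 8 = 16.72 kJ/kg
Total per kg = 16.72 + 334 = 350.72 kJ/kg
Q = m * total = 19.2 * 350.72
Q = 6733.8 kJ

6733.8


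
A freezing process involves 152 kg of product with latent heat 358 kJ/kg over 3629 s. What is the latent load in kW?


Q_lat = m * h_fg / t
Q_lat = 152 * 358 / 3629
Q_lat = 14.99 kW

14.99


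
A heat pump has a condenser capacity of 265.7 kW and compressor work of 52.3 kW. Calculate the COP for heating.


COP_hp = Q_cond / W
COP_hp = 265.7 / 52.3
COP_hp = 5.08

5.08


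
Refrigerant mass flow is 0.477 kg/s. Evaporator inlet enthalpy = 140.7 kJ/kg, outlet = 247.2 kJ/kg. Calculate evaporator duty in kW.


dh = 247.2 - 140.7 = 106.5 kJ/kg
Q_evap = m_dot * dh = 0.477 * 106.5
Q_evap = 50.8 kW

50.8


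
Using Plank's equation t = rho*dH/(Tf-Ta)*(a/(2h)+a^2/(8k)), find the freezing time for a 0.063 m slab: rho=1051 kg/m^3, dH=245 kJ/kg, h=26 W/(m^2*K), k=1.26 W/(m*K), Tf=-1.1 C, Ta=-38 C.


dT = -1.1 - (-38) = 36.9 K
term1 = a/(2h) = 0.063/(2*26) = 0.001211538462
term2 = a^2/(8k) = 0.063^2/(8*1.26) = 0.00039375
t = rho*dH*1000/dT * (term1 + term2)
t = 1051*245*1000/36.9 * (0.001211538462 + 0.00039375)
t = 11202 s

11202


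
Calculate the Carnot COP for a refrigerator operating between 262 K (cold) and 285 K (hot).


dT = 285 - 262 = 23 K
COP_carnot = T_cold / dT = 262 / 23
COP_carnot = 11.391

11.391


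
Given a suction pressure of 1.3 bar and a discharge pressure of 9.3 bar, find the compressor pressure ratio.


PR = P_high / P_low
PR = 9.3 / 1.3
PR = 7.154

7.154


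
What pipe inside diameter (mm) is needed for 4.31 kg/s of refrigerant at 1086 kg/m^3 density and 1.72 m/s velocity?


A = m_dot / (rho * v) = 4.31 / (1086 * 1.72) = 0.002307379331 m^2
d = sqrt(4*A/pi) * 1000
d = 54.2 mm

54.2


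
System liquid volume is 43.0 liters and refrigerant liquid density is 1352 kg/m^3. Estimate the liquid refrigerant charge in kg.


Charge = V * rho / 1000
Charge = 43.0 * 1352 / 1000
Charge = 58.14 kg

58.14


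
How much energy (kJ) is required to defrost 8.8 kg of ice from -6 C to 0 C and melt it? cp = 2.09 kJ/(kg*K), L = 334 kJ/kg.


Sensible heat = cp * dT = 2.09 * 6 = 12.54 kJ/kg
Total per kg = 12.54 + 334 = 346.54 kJ/kg
Q = m * total = 8.8 * 346.54
Q = 3049.6 kJ

3049.6


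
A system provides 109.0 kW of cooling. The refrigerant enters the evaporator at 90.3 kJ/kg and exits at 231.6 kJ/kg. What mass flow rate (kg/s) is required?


dh = 231.6 - 90.3 = 141.3 kJ/kg
m_dot = Q / dh = 109.0 / 141.3 = 0.7714 kg/s

0.7714


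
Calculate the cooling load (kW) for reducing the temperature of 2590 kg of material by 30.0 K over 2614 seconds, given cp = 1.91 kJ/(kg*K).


Q = m * cp * dT / t
Q = 2590 * 1.91 * 30.0 / 2614
Q = 56.774 kW

56.774


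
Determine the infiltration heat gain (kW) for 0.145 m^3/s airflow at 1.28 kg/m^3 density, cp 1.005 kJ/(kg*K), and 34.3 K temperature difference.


Q = V_dot * rho * cp * dT
Q = 0.145 * 1.28 * 1.005 * 34.3
Q = 6.398 kW

6.398


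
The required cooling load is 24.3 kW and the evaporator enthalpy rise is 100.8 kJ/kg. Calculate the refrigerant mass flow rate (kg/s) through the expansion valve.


m_dot = Q / dh
m_dot = 24.3 / 100.8
m_dot = 0.2411 kg/s

0.2411


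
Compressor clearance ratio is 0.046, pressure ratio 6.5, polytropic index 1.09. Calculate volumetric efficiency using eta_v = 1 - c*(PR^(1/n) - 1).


PR^(1/n) = 6.5^(1/1.09) = 5.56919046
eta_v = 1 - 0.046 * (5.56919046 - 1)
eta_v = 0.7898

0.7898


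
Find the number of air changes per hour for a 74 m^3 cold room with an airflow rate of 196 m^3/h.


ACH = flow / volume
ACH = 196 / 74
ACH = 2.649

2.649


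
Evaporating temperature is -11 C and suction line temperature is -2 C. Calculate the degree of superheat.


Superheat = T_suction - T_evap
Superheat = -2 - (-11)
Superheat = 9 K

9


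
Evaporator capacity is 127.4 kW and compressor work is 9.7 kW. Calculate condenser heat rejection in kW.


Q_cond = Q_evap + W
Q_cond = 127.4 + 9.7
Q_cond = 137.1 kW

137.1


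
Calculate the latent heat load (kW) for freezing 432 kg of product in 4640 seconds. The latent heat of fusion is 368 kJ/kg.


Q_lat = m * h_fg / t
Q_lat = 432 * 368 / 4640
Q_lat = 34.26 kW

34.26


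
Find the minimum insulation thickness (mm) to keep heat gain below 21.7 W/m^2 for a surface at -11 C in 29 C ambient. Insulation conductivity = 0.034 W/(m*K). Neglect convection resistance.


dT = 29 - (-11) = 40 K
thickness = k * dT / q_max * 1000
thickness = 0.034 * 40 / 21.7 * 1000
thickness = 62.7 mm

62.7


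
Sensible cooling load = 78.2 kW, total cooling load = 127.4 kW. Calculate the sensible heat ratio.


SHR = Q_sensible / Q_total
SHR = 78.2 / 127.4
SHR = 0.614

0.614


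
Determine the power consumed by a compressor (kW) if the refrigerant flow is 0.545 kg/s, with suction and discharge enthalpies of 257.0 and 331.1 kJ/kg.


dh = 331.1 - 257.0 = 74.1 kJ/kg
W = m_dot * dh = 0.545 * 74.1 = 40.38 kW

40.38
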